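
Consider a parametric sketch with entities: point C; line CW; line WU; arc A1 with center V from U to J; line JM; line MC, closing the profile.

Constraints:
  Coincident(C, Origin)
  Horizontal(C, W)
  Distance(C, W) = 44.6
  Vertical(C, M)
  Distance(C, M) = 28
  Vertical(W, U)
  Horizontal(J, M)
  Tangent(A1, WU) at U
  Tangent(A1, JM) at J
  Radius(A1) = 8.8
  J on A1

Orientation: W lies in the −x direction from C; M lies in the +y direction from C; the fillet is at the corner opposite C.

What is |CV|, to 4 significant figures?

40.62

C is at the origin; C and W share the same y with |CW| = 44.6 and W on the −x side, so W = (-44.60, 0.000). CM is vertical with |CM| = 28.0 and M on the +y side, so M = (0.000, 28.00). The virtual corner opposite C is at (-44.60, 28.00). Since A1 is tangent to WU there, VU ⟂ WU and the tangent condition forces VJ to be normal to JM, with radius 8.8, so the center V sits 8.8 in from both sides at V = (-35.80, 19.20). Then |CV| = |V − C| = 40.62.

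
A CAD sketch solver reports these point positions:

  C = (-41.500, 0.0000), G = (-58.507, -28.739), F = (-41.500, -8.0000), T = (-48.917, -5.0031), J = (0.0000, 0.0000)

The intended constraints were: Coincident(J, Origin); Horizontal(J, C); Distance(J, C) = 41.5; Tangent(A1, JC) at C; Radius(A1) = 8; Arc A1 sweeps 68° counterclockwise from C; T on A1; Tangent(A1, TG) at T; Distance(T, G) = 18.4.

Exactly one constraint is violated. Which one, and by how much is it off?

Distance(T, G) = 18.4 — off by 7.20.

J = (0.00, 0.00) ✓; J.y = 0.00, C.y = 0.00 ✓; |JC| = 41.50 ✓; ∠(FC, CJ) = 90.00° ✓; |FC| = 8.000 ✓; bearing(F→T) − bearing(F→C) = 68.00° ✓; |FT| = 8.000 ✓; ∠(FT, TG) = 90.00° ✓; |TG| = 25.60 ✗.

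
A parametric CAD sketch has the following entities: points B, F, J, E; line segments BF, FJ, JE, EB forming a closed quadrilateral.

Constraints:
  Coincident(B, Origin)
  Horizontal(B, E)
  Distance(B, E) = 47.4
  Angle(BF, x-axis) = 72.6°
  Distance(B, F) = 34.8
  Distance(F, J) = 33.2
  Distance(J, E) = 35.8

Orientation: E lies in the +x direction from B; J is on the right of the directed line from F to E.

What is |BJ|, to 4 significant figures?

11.60

Checks: |FJ| = 33.20 ✓; |JE| = 35.80 ✓.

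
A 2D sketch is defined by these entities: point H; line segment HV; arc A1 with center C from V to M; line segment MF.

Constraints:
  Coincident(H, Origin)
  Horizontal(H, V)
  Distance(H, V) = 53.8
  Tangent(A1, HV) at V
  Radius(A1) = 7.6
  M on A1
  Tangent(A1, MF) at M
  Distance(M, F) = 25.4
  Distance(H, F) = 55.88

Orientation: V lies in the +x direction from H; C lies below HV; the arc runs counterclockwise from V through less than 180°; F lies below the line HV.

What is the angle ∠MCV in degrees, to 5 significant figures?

87.965°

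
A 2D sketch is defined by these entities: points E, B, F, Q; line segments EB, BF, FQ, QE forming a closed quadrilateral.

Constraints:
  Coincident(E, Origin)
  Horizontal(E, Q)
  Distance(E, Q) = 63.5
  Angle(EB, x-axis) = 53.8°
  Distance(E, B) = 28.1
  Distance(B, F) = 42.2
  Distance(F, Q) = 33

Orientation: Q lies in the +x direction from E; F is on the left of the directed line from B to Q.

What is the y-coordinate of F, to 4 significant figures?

32.48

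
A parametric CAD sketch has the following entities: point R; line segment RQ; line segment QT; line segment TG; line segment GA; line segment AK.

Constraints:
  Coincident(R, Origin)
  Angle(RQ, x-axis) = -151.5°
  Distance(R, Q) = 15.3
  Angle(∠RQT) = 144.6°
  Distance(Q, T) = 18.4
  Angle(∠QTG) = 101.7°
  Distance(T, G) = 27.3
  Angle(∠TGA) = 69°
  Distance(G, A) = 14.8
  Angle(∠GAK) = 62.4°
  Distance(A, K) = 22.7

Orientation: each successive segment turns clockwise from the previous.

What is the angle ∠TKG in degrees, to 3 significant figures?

146°

R is at the origin; RQ runs at -151.5° with length 15.3, so Q = (-13.4, -7.30). ∠RQT = 144.6° gives QT at 173° from the x-axis; with |QT| = 18.4, T = (-31.7, -5.09). ∠QTG = 101.7° gives TG at 94.8° from the x-axis; with |TG| = 27.3, G = (-34.0, 22.1). ∠TGA = 69.0° gives GA at -16.2° from the x-axis; with |GA| = 14.8, A = (-19.8, 18.0). ∠GAK = 62.4° gives AK at -134° from the x-axis; with |AK| = 22.7, K = (-35.5, 1.60). Then cos ∠TKG = KT·KG / (|KT||KG|), giving 146°.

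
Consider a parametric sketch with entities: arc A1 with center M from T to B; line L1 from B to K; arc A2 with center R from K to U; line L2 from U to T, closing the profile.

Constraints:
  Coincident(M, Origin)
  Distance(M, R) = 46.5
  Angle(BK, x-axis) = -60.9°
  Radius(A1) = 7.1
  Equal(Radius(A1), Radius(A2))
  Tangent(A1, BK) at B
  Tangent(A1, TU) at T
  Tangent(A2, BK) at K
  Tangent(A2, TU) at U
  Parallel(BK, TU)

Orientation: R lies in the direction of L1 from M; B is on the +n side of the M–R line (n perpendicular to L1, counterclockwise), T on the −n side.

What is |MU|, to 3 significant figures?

47.0

Tangency of A1 to both parallel lines with radius 7.1 puts B and T at M ± 7.1·n: B = (6.20, 3.45), T = (-6.20, -3.45). Equal radii place K and U the same way about R: K = R + 7.1·n = (28.8, -37.2), U = R − 7.1·n = (16.4, -44.1). Then |MU| = |U − M| = 47.0.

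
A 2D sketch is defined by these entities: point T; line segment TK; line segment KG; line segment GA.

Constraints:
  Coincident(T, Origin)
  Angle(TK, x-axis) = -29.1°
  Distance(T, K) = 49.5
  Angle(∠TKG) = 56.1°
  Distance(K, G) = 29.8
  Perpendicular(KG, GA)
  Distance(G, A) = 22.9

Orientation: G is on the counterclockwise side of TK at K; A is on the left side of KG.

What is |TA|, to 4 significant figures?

18.32

T is at the origin; TK runs at -29.1° with length 49.5, so K = 49.5·(cos -29.1°, sin -29.1°) = (43.25, -24.07). ∠TKG = 56.1°, so KG runs at -29.1° + (180° − 56.1°) = 94.80° from the x-axis; with |KG| = 29.8, G = K + 29.8·(cos 94.80°, sin 94.80°) = (40.76, 5.622). KG is perpendicular to GA; with |GA| = 22.9 on the left of KG, A = G + 22.9·(-0.9965, -0.08368) = (17.94, 3.706). Then |TA| = |A − T| = 18.32.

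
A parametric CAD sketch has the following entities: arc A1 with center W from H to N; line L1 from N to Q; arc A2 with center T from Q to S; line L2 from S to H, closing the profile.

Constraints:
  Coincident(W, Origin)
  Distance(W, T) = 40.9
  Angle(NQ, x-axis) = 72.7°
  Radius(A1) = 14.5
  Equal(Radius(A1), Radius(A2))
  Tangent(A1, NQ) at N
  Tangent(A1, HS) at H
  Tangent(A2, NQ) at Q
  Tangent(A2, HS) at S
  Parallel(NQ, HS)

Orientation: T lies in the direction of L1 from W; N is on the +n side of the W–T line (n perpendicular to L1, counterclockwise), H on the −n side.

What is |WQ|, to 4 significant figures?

43.39

The slot axis is L1's direction at 72.7°, so u = (cos 72.7°, sin 72.7°) = (0.2974, 0.9548) and n = (−sin 72.7°, cos 72.7°) = (-0.9548, 0.2974). W is at the origin and T lies 40.9 along u from W, so T = 40.9·u = (12.16, 39.05). Tangency of A1 to both parallel lines with radius 14.5 puts N and H at W ± 14.5·n: N = (-13.84, 4.312), H = (13.84, -4.312). Equal radii place Q and S the same way about T: Q = T + 14.5·n = (-1.681, 43.36), S = T − 14.5·n = (26.01, 34.74). Then |WQ| = |Q − W| = 43.39.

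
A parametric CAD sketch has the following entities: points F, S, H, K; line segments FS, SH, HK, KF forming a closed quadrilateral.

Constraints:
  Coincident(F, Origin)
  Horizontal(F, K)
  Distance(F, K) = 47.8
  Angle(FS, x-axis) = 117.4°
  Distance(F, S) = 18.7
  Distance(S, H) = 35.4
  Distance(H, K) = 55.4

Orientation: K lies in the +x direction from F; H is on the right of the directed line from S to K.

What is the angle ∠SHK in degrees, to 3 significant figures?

77.3°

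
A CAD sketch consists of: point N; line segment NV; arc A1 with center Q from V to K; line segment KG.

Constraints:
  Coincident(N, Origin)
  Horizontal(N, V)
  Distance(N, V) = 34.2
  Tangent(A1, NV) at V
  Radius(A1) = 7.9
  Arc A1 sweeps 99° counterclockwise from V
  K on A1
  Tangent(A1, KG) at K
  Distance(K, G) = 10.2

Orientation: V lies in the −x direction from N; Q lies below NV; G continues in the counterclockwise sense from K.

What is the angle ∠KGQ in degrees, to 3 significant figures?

37.8°

On A1, V sits at bearing 90° from Q; a 99° counterclockwise sweep puts K at bearing 189°, so K = Q + 7.9·(cos 189°, sin 189°) = (-42.0, -9.14). Tangency of A1 to KG means the radius QK is perpendicular to KG, so KG runs along (−sin 189°, cos 189°); with |KG| = 10.2, G = (-40.4, -19.2). Then cos ∠KGQ = GK·GQ / (|GK||GQ|), giving 37.8°.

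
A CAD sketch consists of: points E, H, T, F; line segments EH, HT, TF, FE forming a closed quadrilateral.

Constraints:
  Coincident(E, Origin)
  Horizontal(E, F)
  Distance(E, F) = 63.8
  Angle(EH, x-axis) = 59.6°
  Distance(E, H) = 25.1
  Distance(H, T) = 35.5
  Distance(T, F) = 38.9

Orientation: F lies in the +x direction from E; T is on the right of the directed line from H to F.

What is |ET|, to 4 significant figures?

28.72

E is at the origin; E and F share the same y with |EF| = 63.8 and F in +x, so F = (63.8, 0). EH runs at 59.6° with |EH| = 25.1, so H = (12.70, 21.65). T is determined by |HT| = 35.5 and |TF| = 38.9 together: it lies at the intersection of circle(H, 35.5) and circle(F, 38.9). With |HF| = 55.50, the foot of the radical line on HF is 25.47 from H and the perpendicular offset is √(35.5² − 25.47²) = 24.73. Taking the right-of-HF solution: T = (26.50, -11.06).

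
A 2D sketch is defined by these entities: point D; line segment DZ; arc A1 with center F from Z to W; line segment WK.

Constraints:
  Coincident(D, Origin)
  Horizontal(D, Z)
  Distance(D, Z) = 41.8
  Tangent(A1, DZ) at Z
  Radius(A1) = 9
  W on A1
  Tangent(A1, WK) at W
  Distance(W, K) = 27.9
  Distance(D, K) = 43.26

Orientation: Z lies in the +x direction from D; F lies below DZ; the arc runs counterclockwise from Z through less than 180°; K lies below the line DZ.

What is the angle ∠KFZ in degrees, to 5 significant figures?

148.85°

D is at the origin; DZ is horizontal with |DZ| = 41.8 and Z on the +x side, so Z = (41.800, 0.0000). Since A1 is tangent to DZ there, FZ ⟂ DZ, so F = Z + (0, -9) = (41.800, -9.0000). Since FW ⟂ WK (tangency), |FK| = √(9.0² + 27.9²) = 29.316 regardless of where W sits on A1. So K lies on both circle(D, 43.26) and circle(F, 29.316); the below-DZ intersection is K = (26.635, -34.088). W is the foot of the tangent from K: W = (33.040, -6.9337).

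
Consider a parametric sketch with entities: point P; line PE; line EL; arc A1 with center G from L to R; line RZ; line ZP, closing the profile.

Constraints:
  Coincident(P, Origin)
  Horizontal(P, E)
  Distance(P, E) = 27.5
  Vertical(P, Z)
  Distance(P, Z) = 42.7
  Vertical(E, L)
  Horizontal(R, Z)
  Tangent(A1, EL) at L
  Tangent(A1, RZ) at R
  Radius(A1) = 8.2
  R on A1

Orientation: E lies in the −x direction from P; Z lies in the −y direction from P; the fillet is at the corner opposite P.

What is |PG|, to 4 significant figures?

39.53

P is at the origin; P and E share the same y with |PE| = 27.5 and E on the −x side, so E = (-27.50, 0.000). P and Z share the same x with |PZ| = 42.7 and Z on the −y side, so Z = (0.000, -42.70). The virtual corner opposite P is at (-27.50, -42.70). A1 meets EL tangentially, so GL is at right angles to EL and tangency of A1 to RZ means the radius GR is perpendicular to RZ, with radius 8.2, so the center G sits 8.2 in from both sides at G = (-19.30, -34.50). Then |PG| = |G − P| = 39.53.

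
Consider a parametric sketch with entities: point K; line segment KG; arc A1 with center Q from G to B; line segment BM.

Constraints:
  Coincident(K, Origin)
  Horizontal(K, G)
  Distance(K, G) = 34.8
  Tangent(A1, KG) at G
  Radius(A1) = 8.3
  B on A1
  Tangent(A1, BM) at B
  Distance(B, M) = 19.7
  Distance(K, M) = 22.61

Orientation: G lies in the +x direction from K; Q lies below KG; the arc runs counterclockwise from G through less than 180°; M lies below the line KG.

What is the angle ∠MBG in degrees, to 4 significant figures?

156.9°

Checks: |QB| = 8.300 ✓; ∠(QB, BM) = 90.00° ✓; |BM| = 19.70 ✓; |KM| = 22.61 ✓.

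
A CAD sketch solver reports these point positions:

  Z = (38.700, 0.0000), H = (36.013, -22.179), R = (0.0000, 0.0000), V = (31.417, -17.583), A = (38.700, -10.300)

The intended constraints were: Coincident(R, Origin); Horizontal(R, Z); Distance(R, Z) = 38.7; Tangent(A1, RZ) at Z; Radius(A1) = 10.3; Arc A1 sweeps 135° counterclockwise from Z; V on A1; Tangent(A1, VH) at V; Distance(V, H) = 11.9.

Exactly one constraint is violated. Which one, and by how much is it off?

Distance(V, H) = 11.9 — off by 5.40.

R = (0.00, 0.00) ✓; R.y = 0.00, Z.y = 0.00 ✓; |RZ| = 38.70 ✓; ∠(AZ, ZR) = 90.00° ✓; |AZ| = 10.30 ✓; bearing(A→V) − bearing(A→Z) = 135.0° ✓; |AV| = 10.30 ✓; ∠(AV, VH) = 90.00° ✓; |VH| = 6.500 ✗.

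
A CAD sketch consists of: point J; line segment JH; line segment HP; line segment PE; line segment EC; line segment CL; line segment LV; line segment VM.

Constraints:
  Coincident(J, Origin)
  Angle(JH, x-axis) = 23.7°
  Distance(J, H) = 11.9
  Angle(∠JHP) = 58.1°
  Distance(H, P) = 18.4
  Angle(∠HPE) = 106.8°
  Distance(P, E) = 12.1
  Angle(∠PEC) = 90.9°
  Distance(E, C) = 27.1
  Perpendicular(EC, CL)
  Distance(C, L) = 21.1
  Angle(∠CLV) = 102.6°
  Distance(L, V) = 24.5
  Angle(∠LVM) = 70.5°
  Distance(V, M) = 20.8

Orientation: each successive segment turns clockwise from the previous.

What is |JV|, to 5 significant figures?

23.189

J is at the origin; JH runs at 23.7° with length 11.9, so H = (10.896, 4.7832). ∠JHP = 58.1° gives HP at -98.200° from the x-axis; with |HP| = 18.4, P = (8.2720, -13.429). ∠HPE = 106.8° gives PE at -171.40° from the x-axis; with |PE| = 12.1, E = (-3.6919, -15.238). ∠PEC = 90.9° gives EC at 99.500° from the x-axis; with |EC| = 27.1, C = (-8.1647, 11.490). EC ⟂ CL, so CL runs at 9.5000°; with |CL| = 21.1, L = (12.646, 14.973). ∠CLV = 102.6° gives LV at -67.900° from the x-axis; with |LV| = 24.5, V = (21.863, -7.7272). Then |JV| = |V − J| = 23.189.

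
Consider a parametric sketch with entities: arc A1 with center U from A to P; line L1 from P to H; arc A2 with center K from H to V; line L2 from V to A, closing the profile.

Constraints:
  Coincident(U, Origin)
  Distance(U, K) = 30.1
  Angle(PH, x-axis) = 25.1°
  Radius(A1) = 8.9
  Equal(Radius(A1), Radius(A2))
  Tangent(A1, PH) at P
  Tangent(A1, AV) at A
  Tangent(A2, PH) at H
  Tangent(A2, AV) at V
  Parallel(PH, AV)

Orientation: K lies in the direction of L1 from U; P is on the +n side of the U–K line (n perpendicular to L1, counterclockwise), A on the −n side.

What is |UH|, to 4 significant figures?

31.39

The slot axis is L1's direction at 25.1°, so u = (cos 25.1°, sin 25.1°) = (0.9056, 0.4242) and n = (−sin 25.1°, cos 25.1°) = (-0.4242, 0.9056). U is at the origin and K lies 30.1 along u from U, so K = 30.1·u = (27.26, 12.77). Tangency of A1 to both parallel lines with radius 8.9 puts P and A at U ± 8.9·n: P = (-3.775, 8.060), A = (3.775, -8.060). Equal radii place H and V the same way about K: H = K + 8.9·n = (23.48, 20.83), V = K − 8.9·n = (31.03, 4.709). Then |UH| = |H − U| = 31.39.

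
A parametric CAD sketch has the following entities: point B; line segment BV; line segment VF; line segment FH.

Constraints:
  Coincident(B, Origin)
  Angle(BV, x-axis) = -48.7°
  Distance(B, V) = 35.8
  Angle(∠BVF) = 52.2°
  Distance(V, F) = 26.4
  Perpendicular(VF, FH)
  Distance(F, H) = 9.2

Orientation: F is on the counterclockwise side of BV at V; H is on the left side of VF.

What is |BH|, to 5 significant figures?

19.601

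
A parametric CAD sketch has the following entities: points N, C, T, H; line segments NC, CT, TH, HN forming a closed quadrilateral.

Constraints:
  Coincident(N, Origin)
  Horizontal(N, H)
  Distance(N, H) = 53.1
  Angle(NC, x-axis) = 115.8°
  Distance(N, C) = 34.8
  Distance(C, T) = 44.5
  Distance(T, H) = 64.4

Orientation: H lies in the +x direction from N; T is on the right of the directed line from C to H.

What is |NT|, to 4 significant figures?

16.30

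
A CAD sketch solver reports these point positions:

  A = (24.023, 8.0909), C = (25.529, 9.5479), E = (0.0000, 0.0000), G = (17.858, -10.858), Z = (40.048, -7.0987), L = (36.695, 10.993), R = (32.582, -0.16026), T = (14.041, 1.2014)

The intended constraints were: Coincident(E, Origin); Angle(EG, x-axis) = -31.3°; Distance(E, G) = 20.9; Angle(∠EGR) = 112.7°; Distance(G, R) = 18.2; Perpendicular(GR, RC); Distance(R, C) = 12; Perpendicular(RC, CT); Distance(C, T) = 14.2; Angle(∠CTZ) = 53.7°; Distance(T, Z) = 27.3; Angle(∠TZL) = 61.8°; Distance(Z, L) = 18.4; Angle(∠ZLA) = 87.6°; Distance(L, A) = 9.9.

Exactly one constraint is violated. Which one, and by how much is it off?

Distance(L, A) = 9.9 — off by 3.10.

E = (0.00, 0.00) ✓; EG at -31.30° ✓; |EG| = 20.90 ✓; ∠EGR = 112.7° ✓; |GR| = 18.20 ✓; ∠(GR, RC) = 90.00° ✓; |RC| = 12.00 ✓; ∠(RC, CT) = 90.00° ✓; |CT| = 14.20 ✓; ∠CTZ = 53.70° ✓; |TZ| = 27.30 ✓; ∠TZL = 61.80° ✓; |ZL| = 18.40 ✓; ∠ZLA = 87.60° ✓; |LA| = 13.00 ✗.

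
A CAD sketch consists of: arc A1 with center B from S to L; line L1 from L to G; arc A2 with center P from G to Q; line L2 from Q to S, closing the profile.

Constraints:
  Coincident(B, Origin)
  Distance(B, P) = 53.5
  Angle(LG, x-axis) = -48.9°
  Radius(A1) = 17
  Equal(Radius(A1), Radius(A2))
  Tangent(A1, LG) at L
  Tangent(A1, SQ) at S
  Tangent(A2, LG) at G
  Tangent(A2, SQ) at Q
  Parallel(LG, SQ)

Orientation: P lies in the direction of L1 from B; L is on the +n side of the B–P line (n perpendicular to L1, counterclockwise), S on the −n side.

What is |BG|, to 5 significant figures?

56.136

The slot axis is L1's direction at -48.9°, so u = (cos -48.9°, sin -48.9°) = (0.65738, -0.75356) and n = (−sin -48.9°, cos -48.9°) = (0.75356, 0.65738). B is at the origin and P lies 53.5 along u from B, so P = 53.5·u = (35.170, -40.316). Tangency of A1 to both parallel lines with radius 17.0 puts L and S at B ± 17.0·n: L = (12.811, 11.175), S = (-12.811, -11.175). Equal radii place G and Q the same way about P: G = P + 17.0·n = (47.980, -29.140), Q = P − 17.0·n = (22.359, -51.491). Then |BG| = |G − B| = 56.136.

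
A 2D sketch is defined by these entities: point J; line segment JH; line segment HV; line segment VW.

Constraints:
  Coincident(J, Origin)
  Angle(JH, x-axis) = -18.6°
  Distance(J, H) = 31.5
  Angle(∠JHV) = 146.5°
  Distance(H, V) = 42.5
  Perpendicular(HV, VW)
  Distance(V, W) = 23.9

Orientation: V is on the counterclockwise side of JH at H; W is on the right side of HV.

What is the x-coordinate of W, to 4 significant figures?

77.07

J is at the origin; JH runs at -18.6° with length 31.5, so H = 31.5·(cos -18.6°, sin -18.6°) = (29.85, -10.05). ∠JHV = 146.5°, so HV runs at -18.6° + (180° − 146.5°) = 14.90° from the x-axis; with |HV| = 42.5, V = H + 42.5·(cos 14.90°, sin 14.90°) = (70.93, 0.8809). The perpendicularity gives VW at right angles to HV; with |VW| = 23.9 on the right of HV, W = V + 23.9·(0.2571, -0.9664) = (77.07, -22.22). So W.x = 77.07.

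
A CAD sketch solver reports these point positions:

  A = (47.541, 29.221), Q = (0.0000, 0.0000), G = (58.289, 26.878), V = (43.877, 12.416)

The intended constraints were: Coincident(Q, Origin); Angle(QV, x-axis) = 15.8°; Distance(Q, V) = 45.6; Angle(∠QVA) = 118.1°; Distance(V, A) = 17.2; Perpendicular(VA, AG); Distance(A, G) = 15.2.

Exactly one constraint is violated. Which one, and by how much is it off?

Distance(A, G) = 15.2 — off by 4.20.

Q = (0.00, 0.00) ✓; QV at 15.80° ✓; |QV| = 45.60 ✓; ∠QVA = 118.1° ✓; |VA| = 17.20 ✓; ∠(VA, AG) = 90.00° ✓; |AG| = 11.00 ✗.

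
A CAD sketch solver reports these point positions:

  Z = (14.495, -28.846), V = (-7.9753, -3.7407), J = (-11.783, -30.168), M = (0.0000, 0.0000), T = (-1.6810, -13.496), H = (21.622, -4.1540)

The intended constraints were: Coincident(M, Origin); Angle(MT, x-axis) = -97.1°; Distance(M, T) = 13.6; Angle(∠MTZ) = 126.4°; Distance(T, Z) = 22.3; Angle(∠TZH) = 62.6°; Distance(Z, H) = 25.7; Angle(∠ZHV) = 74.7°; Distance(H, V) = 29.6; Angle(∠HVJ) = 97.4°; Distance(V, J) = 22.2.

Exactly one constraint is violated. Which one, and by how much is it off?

Distance(V, J) = 22.2 — off by 4.50.

M = (0.00, 0.00) ✓; MT at -97.10° ✓; |MT| = 13.60 ✓; ∠MTZ = 126.4° ✓; |TZ| = 22.30 ✓; ∠TZH = 62.60° ✓; |ZH| = 25.70 ✓; ∠ZHV = 74.70° ✓; |HV| = 29.60 ✓; ∠HVJ = 97.40° ✓; |VJ| = 26.70 ✗.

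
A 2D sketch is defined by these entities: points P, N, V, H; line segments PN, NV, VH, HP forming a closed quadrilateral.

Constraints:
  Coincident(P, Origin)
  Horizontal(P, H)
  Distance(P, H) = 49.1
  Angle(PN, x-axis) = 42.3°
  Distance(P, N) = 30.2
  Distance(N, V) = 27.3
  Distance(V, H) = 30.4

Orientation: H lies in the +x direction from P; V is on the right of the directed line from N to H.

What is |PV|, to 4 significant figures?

20.64

P is at the origin; P and H share the same y with |PH| = 49.1 and H in +x, so H = (49.1, 0). PN runs at 42.3° with |PN| = 30.2, so N = (22.34, 20.32). V is determined by |NV| = 27.3 and |VH| = 30.4 together: it lies at the intersection of circle(N, 27.3) and circle(H, 30.4). With |NH| = 33.61, the foot of the radical line on NH is 14.14 from N and the perpendicular offset is √(27.3² − 14.14²) = 23.35. Taking the right-of-NH solution: V = (19.48, -6.825).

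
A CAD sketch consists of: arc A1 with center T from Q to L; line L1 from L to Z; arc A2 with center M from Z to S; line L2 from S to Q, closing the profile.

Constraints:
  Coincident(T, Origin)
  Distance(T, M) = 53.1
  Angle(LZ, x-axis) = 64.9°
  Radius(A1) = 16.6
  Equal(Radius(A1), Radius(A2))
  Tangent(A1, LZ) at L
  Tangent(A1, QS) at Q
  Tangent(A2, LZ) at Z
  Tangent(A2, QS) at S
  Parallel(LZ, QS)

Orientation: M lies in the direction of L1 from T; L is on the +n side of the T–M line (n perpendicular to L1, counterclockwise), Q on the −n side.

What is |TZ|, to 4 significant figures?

55.63

The slot axis is L1's direction at 64.9°, so u = (cos 64.9°, sin 64.9°) = (0.4242, 0.9056) and n = (−sin 64.9°, cos 64.9°) = (-0.9056, 0.4242). T is at the origin and M lies 53.1 along u from T, so M = 53.1·u = (22.52, 48.09). Tangency of A1 to both parallel lines with radius 16.6 puts L and Q at T ± 16.6·n: L = (-15.03, 7.042), Q = (15.03, -7.042). Equal radii place Z and S the same way about M: Z = M + 16.6·n = (7.493, 55.13), S = M − 16.6·n = (37.56, 41.04). Then |TZ| = |Z − T| = 55.63.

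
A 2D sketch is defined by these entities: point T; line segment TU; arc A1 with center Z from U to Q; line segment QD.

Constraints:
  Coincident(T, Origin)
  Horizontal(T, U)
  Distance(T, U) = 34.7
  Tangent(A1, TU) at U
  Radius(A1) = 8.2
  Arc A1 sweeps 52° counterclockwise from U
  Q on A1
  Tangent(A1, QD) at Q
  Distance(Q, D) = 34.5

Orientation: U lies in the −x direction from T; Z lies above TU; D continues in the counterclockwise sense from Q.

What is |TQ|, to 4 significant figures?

28.41

Since A1 is tangent to TU there, ZU ⟂ TU, so Z = U + (0, 8.2) = (-34.70, 8.200). On A1, U sits at bearing -90° from Z; a 52° counterclockwise sweep puts Q at bearing -38°, so Q = Z + 8.2·(cos -38°, sin -38°) = (-28.24, 3.152). Then |TQ| = |Q − T| = 28.41.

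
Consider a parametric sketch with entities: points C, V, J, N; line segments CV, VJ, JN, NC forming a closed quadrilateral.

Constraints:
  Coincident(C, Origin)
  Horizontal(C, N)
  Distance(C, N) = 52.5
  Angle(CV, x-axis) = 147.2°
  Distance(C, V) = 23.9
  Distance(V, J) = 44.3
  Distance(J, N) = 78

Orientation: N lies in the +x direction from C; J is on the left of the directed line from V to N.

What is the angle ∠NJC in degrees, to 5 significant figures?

42.184°

Checks: |VJ| = 44.30 ✓; |JN| = 78.00 ✓.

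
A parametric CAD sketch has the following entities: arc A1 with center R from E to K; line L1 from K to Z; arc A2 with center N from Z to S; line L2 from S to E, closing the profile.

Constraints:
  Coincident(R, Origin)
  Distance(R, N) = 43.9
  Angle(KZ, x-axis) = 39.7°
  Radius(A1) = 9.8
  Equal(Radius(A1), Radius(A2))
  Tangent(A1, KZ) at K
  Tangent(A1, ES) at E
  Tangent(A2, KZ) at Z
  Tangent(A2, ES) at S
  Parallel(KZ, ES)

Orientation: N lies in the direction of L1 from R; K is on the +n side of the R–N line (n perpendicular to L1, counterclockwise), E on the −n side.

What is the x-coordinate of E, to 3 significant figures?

6.26

R is at the origin and N lies 43.9 along u from R, so N = 43.9·u = (33.8, 28.0). Tangency of A1 to both parallel lines with radius 9.8 puts K and E at R ± 9.8·n: K = (-6.26, 7.54), E = (6.26, -7.54). So E.x = 6.26.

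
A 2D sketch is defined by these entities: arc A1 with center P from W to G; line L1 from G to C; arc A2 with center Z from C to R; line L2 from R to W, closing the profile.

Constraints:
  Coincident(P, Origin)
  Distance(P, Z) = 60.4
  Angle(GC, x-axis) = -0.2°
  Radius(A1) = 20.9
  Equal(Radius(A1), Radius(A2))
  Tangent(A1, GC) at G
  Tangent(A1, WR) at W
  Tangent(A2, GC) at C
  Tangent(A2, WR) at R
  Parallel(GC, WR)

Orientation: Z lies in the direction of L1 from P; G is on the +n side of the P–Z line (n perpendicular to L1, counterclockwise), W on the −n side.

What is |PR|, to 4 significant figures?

63.91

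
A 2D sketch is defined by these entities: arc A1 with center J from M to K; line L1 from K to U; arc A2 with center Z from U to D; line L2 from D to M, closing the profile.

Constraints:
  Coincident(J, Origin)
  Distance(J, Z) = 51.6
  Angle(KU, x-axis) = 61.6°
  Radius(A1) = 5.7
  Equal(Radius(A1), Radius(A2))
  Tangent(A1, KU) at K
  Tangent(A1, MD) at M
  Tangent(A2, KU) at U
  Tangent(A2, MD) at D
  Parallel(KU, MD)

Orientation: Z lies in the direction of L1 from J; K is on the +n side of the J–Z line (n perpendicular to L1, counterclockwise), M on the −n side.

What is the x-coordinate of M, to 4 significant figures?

5.014

The slot axis is L1's direction at 61.6°, so u = (cos 61.6°, sin 61.6°) = (0.4756, 0.8796) and n = (−sin 61.6°, cos 61.6°) = (-0.8796, 0.4756). J is at the origin and Z lies 51.6 along u from J, so Z = 51.6·u = (24.54, 45.39). Tangency of A1 to both parallel lines with radius 5.7 puts K and M at J ± 5.7·n: K = (-5.014, 2.711), M = (5.014, -2.711). So M.x = 5.014.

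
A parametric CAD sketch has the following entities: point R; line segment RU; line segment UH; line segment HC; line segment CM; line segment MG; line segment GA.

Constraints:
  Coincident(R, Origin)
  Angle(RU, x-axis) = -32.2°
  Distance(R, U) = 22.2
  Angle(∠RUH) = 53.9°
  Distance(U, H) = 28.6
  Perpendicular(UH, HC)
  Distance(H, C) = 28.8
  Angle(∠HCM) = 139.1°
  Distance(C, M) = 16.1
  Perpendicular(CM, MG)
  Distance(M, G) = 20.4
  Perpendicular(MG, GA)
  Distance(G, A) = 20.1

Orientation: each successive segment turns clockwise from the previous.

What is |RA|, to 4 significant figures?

6.151

R is at the origin; RU runs at -32.2° with length 22.2, so U = (18.79, -11.83). ∠RUH = 53.9° gives UH at -158.3° from the x-axis; with |UH| = 28.6, H = (-7.788, -22.40). The perpendicularity gives HC at right angles to UH, so HC runs at 111.7°; with |HC| = 28.8, C = (-18.44, 4.354). ∠HCM = 139.1° gives CM at 70.80° from the x-axis; with |CM| = 16.1, M = (-13.14, 19.56). CM is perpendicular to MG, so MG runs at -19.20°; with |MG| = 20.4, G = (6.124, 12.85). MG is perpendicular to GA, so GA runs at -109.2°; with |GA| = 20.1, A = (-0.4866, -6.132). Then |RA| = |A − R| = 6.151.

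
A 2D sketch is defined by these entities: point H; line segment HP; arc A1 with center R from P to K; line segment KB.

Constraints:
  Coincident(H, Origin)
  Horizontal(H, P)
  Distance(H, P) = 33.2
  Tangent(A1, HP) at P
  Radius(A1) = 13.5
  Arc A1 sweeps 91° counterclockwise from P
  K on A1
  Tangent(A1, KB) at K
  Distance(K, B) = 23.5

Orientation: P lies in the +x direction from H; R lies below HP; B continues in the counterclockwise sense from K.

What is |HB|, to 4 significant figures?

42.32

On A1, P sits at bearing 90° from R; a 91° counterclockwise sweep puts K at bearing 181°, so K = R + 13.5·(cos 181°, sin 181°) = (19.70, -13.74). Tangency of A1 to KB means the radius RK is perpendicular to KB, so KB runs along (−sin 181°, cos 181°); with |KB| = 23.5, B = (20.11, -37.23). Then |HB| = |B − H| = 42.32.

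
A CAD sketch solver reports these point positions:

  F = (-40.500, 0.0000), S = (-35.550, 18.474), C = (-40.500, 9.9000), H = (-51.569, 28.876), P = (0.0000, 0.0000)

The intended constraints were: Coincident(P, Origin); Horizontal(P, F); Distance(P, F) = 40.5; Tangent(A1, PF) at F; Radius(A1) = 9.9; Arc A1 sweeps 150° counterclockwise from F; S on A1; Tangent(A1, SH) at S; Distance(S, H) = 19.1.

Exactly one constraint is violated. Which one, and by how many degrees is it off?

Tangent(A1, SH) at S — off by 3.00°.

P = (0.00, 0.00) ✓; P.y = 0.00, F.y = 0.00 ✓; |PF| = 40.50 ✓; ∠(CF, FP) = 90.00° ✓; |CF| = 9.900 ✓; bearing(C→S) − bearing(C→F) = 150.0° ✓; |CS| = 9.900 ✓; ∠(CS, SH) = 93.00° ✗; |SH| = 19.10 ✓.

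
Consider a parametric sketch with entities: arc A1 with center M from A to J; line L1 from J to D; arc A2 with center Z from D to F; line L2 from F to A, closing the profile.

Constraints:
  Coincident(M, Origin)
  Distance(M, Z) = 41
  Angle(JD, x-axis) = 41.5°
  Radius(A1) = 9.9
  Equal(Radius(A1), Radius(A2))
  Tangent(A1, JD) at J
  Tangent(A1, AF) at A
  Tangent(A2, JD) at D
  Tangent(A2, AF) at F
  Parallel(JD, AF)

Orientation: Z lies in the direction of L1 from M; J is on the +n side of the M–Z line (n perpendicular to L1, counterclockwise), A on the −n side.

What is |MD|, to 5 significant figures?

42.178

The slot axis is L1's direction at 41.5°, so u = (cos 41.5°, sin 41.5°) = (0.74896, 0.66262) and n = (−sin 41.5°, cos 41.5°) = (-0.66262, 0.74896). M is at the origin and Z lies 41.0 along u from M, so Z = 41.0·u = (30.707, 27.167). Tangency of A1 to both parallel lines with radius 9.9 puts J and A at M ± 9.9·n: J = (-6.5599, 7.4147), A = (6.5599, -7.4147). Equal radii place D and F the same way about Z: D = Z + 9.9·n = (24.147, 34.582), F = Z − 9.9·n = (37.267, 19.753). Then |MD| = |D − M| = 42.178.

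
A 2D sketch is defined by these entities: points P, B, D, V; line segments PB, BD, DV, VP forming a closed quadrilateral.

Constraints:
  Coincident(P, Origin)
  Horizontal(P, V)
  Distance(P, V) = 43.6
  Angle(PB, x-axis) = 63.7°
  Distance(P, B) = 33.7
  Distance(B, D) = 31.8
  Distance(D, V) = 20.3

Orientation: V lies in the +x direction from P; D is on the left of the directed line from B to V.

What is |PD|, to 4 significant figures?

49.46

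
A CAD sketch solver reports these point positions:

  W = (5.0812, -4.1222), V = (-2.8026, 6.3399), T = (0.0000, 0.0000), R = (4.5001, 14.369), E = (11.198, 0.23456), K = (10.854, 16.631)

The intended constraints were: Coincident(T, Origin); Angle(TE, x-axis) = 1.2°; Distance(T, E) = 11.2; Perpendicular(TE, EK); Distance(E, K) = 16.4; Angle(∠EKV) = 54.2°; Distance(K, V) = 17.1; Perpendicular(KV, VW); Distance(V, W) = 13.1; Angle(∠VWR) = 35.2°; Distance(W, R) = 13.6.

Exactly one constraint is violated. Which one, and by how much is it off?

Distance(W, R) = 13.6 — off by 4.90.

T = (0.00, 0.00) ✓; TE at 1.200° ✓; |TE| = 11.20 ✓; ∠(TE, EK) = 90.00° ✓; |EK| = 16.40 ✓; ∠EKV = 54.20° ✓; |KV| = 17.10 ✓; ∠(KV, VW) = 90.00° ✓; |VW| = 13.10 ✓; ∠VWR = 35.20° ✓; |WR| = 18.50 ✗.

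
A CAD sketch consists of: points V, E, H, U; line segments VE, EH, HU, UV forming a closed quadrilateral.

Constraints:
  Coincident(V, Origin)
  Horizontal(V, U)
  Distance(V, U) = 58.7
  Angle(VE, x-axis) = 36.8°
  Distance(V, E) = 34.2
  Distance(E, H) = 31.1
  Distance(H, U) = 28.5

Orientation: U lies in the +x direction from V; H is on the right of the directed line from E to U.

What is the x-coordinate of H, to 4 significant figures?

32.11

Checks: V.y = 0.00, U.y = 0.00 ✓; |EH| = 31.10 ✓; |HU| = 28.50 ✓.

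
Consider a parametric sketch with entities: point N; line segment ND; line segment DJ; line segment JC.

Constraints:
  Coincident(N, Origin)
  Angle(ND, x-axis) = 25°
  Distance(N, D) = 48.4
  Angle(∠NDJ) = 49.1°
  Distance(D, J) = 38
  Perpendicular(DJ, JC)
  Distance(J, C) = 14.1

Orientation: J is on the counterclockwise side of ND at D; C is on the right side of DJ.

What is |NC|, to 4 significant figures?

51.07

N is at the origin; ND runs at 25.0° with length 48.4, so D = 48.4·(cos 25.0°, sin 25.0°) = (43.87, 20.45). ∠NDJ = 49.1°, so DJ runs at 25.0° + (180° − 49.1°) = 155.9° from the x-axis; with |DJ| = 38.0, J = D + 38.0·(cos 155.9°, sin 155.9°) = (9.178, 35.97). The perpendicularity gives JC at right angles to DJ; with |JC| = 14.1 on the right of DJ, C = J + 14.1·(0.4083, 0.9128) = (14.94, 48.84). Then |NC| = |C − N| = 51.07.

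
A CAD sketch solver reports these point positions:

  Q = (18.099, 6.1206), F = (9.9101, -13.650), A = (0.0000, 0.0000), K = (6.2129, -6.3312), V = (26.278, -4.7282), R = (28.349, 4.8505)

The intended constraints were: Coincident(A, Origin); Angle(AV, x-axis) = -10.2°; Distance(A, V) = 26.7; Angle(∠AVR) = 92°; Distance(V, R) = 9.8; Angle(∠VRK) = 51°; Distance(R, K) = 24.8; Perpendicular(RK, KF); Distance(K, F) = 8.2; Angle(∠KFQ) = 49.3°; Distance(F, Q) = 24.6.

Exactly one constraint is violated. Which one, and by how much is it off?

Distance(F, Q) = 24.6 — off by 3.20.

A = (0.00, 0.00) ✓; AV at -10.20° ✓; |AV| = 26.70 ✓; ∠AVR = 92.00° ✓; |VR| = 9.800 ✓; ∠VRK = 51.00° ✓; |RK| = 24.80 ✓; ∠(RK, KF) = 90.00° ✓; |KF| = 8.200 ✓; ∠KFQ = 49.30° ✓; |FQ| = 21.40 ✗.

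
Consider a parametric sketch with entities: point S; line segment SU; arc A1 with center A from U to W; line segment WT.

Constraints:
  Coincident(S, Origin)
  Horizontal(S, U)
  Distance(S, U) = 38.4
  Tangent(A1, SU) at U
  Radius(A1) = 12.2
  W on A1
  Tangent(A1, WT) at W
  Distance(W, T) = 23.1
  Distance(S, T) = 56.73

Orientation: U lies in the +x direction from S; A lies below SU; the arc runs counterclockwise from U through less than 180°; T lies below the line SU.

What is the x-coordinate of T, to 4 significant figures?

42.06

Checks: ∠(AU, US) = 90.00° ✓; |AW| = 12.20 ✓; ∠(AW, WT) = 90.00° ✓; |WT| = 23.10 ✓; |ST| = 56.73 ✓.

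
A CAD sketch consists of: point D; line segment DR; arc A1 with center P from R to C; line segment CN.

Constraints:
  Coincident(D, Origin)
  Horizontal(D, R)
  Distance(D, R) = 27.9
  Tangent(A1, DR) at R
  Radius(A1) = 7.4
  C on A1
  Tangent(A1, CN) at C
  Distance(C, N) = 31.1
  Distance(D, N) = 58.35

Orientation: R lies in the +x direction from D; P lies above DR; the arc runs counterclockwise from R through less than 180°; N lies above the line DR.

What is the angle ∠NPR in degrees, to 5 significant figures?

137.75°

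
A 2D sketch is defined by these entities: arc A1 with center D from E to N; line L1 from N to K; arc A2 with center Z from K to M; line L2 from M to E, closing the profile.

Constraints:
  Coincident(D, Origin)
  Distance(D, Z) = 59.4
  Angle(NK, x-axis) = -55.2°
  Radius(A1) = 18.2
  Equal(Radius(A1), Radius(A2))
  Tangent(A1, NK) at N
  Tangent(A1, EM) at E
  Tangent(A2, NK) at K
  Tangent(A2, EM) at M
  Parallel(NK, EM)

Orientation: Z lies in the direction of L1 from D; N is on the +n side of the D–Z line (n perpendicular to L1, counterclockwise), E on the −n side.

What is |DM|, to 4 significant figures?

62.13

The slot axis is L1's direction at -55.2°, so u = (cos -55.2°, sin -55.2°) = (0.5707, -0.8211) and n = (−sin -55.2°, cos -55.2°) = (0.8211, 0.5707). D is at the origin and Z lies 59.4 along u from D, so Z = 59.4·u = (33.90, -48.78). Tangency of A1 to both parallel lines with radius 18.2 puts N and E at D ± 18.2·n: N = (14.94, 10.39), E = (-14.94, -10.39). Equal radii place K and M the same way about Z: K = Z + 18.2·n = (48.85, -38.39), M = Z − 18.2·n = (18.96, -59.16). Then |DM| = |M − D| = 62.13.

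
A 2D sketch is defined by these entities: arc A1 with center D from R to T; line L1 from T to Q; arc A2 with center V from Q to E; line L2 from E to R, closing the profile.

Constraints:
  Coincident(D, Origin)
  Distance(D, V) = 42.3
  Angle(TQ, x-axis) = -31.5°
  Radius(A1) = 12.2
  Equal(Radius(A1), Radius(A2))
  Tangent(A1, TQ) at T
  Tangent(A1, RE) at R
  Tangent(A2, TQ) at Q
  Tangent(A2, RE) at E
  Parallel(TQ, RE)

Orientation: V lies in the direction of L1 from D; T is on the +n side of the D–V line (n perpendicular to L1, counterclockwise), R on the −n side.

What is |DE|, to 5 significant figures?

44.024

Tangency of A1 to both parallel lines with radius 12.2 puts T and R at D ± 12.2·n: T = (6.3745, 10.402), R = (-6.3745, -10.402). Equal radii place Q and E the same way about V: Q = V + 12.2·n = (42.441, -11.699), E = V − 12.2·n = (29.692, -32.504). Then |DE| = |E − D| = 44.024.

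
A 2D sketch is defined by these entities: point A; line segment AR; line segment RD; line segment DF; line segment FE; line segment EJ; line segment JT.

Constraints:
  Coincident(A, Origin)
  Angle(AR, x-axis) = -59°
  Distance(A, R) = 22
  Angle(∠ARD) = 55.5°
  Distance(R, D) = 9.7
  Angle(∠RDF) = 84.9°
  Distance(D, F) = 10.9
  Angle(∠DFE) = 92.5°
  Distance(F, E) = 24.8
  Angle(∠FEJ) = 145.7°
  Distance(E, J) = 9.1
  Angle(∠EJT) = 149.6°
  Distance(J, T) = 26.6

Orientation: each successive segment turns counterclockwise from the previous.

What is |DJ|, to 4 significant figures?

33.30

A is at the origin; AR runs at -59.0° with length 22.0, so R = (11.33, -18.86). ∠ARD = 55.5° gives RD at 65.50° from the x-axis; with |RD| = 9.7, D = (15.35, -10.03). ∠RDF = 84.9° gives DF at 160.6° from the x-axis; with |DF| = 10.9, F = (5.072, -6.410). ∠DFE = 92.5° gives FE at -111.9° from the x-axis; with |FE| = 24.8, E = (-4.178, -29.42). ∠FEJ = 145.7° gives EJ at -77.60° from the x-axis; with |EJ| = 9.1, J = (-2.224, -38.31). Then |DJ| = |J − D| = 33.30.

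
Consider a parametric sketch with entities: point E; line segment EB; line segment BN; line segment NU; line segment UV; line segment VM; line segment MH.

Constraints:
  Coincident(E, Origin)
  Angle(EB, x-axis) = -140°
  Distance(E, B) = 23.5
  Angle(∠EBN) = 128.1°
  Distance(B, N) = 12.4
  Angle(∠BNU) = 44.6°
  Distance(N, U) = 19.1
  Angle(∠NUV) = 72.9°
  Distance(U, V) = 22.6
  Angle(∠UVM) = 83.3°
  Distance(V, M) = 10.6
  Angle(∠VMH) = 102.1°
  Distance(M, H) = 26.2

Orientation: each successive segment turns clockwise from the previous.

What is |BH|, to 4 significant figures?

17.06

∠UVM = 83.3° gives VM at -171.1° from the x-axis; with |VM| = 10.6, M = (-18.46, -25.64). ∠VMH = 102.1° gives MH at 111.0° from the x-axis; with |MH| = 26.2, H = (-27.85, -1.178). Then |BH| = |H − B| = 17.06.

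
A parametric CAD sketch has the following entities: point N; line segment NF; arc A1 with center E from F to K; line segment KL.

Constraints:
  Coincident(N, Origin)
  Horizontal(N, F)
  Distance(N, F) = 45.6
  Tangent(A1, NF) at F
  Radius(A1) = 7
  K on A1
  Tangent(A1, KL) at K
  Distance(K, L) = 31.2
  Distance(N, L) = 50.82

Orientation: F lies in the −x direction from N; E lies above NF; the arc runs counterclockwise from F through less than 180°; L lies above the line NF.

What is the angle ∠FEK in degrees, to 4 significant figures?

82.82°

Checks: |EK| = 7.000 ✓; ∠(EK, KL) = 90.00° ✓; |KL| = 31.20 ✓; |NL| = 50.82 ✓.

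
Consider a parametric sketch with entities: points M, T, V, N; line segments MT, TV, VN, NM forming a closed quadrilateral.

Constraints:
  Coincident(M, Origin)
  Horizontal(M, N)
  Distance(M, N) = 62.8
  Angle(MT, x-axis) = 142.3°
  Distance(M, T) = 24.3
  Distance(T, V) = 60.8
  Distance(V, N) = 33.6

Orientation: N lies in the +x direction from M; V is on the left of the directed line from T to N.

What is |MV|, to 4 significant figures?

47.89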